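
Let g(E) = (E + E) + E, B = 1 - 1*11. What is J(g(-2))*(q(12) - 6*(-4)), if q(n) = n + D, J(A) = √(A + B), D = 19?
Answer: 220*I ≈ 220.0*I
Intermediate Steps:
B = -10 (B = 1 - 11 = -10)
g(E) = 3*E (g(E) = 2*E + E = 3*E)
J(A) = √(-10 + A) (J(A) = √(A - 10) = √(-10 + A))
q(n) = 19 + n (q(n) = n + 19 = 19 + n)
J(g(-2))*(q(12) - 6*(-4)) = √(-10 + 3*(-2))*((19 + 12) - 6*(-4)) = √(-10 - 6)*(31 + 24) = √(-16)*55 = (4*I)*55 = 220*I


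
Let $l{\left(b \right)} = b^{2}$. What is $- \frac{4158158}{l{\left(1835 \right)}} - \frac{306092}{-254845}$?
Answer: $- \frac{5801028162}{171624091025} \approx -0.033801$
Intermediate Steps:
$- \frac{4158158}{l{\left(1835 \right)}} - \frac{306092}{-254845} = - \frac{4158158}{1835^{2}} - \frac{306092}{-254845} = - \frac{4158158}{3367225} - - \frac{306092}{254845} = \left(-4158158\right) \frac{1}{3367225} + \frac{306092}{254845} = - \frac{4158158}{3367225} + \frac{306092}{254845} = - \frac{5801028162}{171624091025}$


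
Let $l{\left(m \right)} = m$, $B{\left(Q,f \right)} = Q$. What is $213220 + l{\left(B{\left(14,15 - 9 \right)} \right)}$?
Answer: $213234$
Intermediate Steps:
$213220 + l{\left(B{\left(14,15 - 9 \right)} \right)} = 213220 + 14 = 213234$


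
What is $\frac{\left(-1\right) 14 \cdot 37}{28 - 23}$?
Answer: $- \frac{518}{5} \approx -103.6$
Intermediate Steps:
$\frac{\left(-1\right) 14 \cdot 37}{28 - 23} = \frac{\left(-14\right) 37}{5} = \left(-518\right) \frac{1}{5} = - \frac{518}{5}$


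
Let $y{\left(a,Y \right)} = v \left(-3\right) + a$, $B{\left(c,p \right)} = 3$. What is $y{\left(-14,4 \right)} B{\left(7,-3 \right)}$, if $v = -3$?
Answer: $-15$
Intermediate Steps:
$y{\left(a,Y \right)} = 9 + a$ ($y{\left(a,Y \right)} = \left(-3\right) \left(-3\right) + a = 9 + a$)
$y{\left(-14,4 \right)} B{\left(7,-3 \right)} = \left(9 - 14\right) 3 = \left(-5\right) 3 = -15$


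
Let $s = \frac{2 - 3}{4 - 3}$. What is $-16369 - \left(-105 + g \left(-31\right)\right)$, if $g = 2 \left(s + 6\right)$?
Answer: $-15954$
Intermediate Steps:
$s = -1$ ($s = - 1^{-1} = \left(-1\right) 1 = -1$)
$g = 10$ ($g = 2 \left(-1 + 6\right) = 2 \cdot 5 = 10$)
$-16369 - \left(-105 + g \left(-31\right)\right) = -16369 - \left(-105 + 10 \left(-31\right)\right) = -16369 - \left(-105 - 310\right) = -16369 - -415 = -16369 + 415 = -15954$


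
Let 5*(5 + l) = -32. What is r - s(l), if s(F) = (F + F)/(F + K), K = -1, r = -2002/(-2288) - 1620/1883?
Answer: -851797/466984 ≈ -1.8240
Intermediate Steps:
r = 221/15064 (r = -2002*(-1/2288) - 1620*1/1883 = 7/8 - 1620/1883 = 221/15064 ≈ 0.014671)
l = -57/5 (l = -5 + (⅕)*(-32) = -5 - 32/5 = -57/5 ≈ -11.400)
s(F) = 2*F/(-1 + F) (s(F) = (F + F)/(F - 1) = (2*F)/(-1 + F) = 2*F/(-1 + F))
r - s(l) = 221/15064 - 2*(-57)/(5*(-1 - 57/5)) = 221/15064 - 2*(-57)/(5*(-62/5)) = 221/15064 - 2*(-57)*(-5)/(5*62) = 221/15064 - 1*57/31 = 221/15064 - 57/31 = -851797/466984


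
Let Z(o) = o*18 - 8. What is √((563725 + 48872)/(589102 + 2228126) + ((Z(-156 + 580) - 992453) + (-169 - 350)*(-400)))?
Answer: I*√171352469045151645/469538 ≈ 881.61*I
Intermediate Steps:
Z(o) = -8 + 18*o (Z(o) = 18*o - 8 = -8 + 18*o)
√((563725 + 48872)/(589102 + 2228126) + ((Z(-156 + 580) - 992453) + (-169 - 350)*(-400))) = √((563725 + 48872)/(589102 + 2228126) + (((-8 + 18*(-156 + 580)) - 992453) + (-169 - 350)*(-400))) = √(612597/2817228 + (((-8 + 18*424) - 992453) - 519*(-400))) = √(612597*(1/2817228) + (((-8 + 7632) - 992453) + 207600)) = √(204199/939076 + ((7624 - 992453) + 207600)) = √(204199/939076 + (-984829 + 207600)) = √(204199/939076 - 777229) = √(-729876896205/939076) = I*√171352469045151645/469538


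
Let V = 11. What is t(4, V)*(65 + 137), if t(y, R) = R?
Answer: 2222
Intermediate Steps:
t(4, V)*(65 + 137) = 11*(65 + 137) = 11*202 = 2222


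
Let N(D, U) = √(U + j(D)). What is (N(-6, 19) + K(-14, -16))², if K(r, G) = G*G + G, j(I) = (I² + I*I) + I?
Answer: 57685 + 480*√85 ≈ 62110.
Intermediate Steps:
j(I) = I + 2*I² (j(I) = (I² + I²) + I = 2*I² + I = I + 2*I²)
N(D, U) = √(U + D*(1 + 2*D))
K(r, G) = G + G² (K(r, G) = G² + G = G + G²)
(N(-6, 19) + K(-14, -16))² = (√(19 - 6*(1 + 2*(-6))) - 16*(1 - 16))² = (√(19 - 6*(1 - 12)) - 16*(-15))² = (√(19 - 6*(-11)) + 240)² = (√(19 + 66) + 240)² = (√85 + 240)² = (240 + √85)²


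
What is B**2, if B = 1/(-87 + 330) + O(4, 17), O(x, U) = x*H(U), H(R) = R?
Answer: 273075625/59049 ≈ 4624.6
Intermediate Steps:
O(x, U) = U*x (O(x, U) = x*U = U*x)
B = 16525/243 (B = 1/(-87 + 330) + 17*4 = 1/243 + 68 = 16525/243 ≈ 68.004)
B**2 = (16525/243)**2 = 273075625/59049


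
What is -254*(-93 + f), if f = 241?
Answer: -37592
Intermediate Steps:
-254*(-93 + f) = -254*(-93 + 241) = -254*148 = -37592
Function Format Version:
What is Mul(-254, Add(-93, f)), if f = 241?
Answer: -37592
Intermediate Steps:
Mul(-254, Add(-93, f)) = Mul(-254, Add(-93, 241)) = Mul(-254, 148) = -37592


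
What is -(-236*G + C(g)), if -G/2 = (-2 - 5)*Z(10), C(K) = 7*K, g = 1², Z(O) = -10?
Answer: -33047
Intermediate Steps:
g = 1
G = -140 (G = -2*(-2 - 5)*(-10) = -(-14)*(-10) = -2*70 = -140)
-(-236*G + C(g)) = -(-236*(-140) + 7*1) = -(33040 + 7) = -1*33047 = -33047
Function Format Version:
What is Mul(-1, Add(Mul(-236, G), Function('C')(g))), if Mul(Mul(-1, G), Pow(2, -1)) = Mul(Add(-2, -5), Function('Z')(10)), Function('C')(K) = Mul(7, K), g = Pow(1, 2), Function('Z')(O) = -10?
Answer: -33047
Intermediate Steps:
g = 1
G = -140 (G = Mul(-2, Mul(Add(-2, -5), -10)) = Mul(-2, Mul(-7, -10)) = Mul(-2, 70) = -140)
Mul(-1, Add(Mul(-236, G), Function('C')(g))) = Mul(-1, Add(Mul(-236, -140), Mul(7, 1))) = Mul(-1, Add(33040, 7)) = Mul(-1, 33047) = -33047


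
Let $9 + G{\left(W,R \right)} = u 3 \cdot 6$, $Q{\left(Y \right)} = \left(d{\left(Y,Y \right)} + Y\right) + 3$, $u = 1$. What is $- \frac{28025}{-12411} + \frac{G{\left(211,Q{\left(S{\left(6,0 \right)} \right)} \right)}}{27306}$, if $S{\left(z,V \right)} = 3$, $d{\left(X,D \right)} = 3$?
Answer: $\frac{85040261}{37654974} \approx 2.2584$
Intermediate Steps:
$Q{\left(Y \right)} = 6 + Y$ ($Q{\left(Y \right)} = \left(3 + Y\right) + 3 = 6 + Y$)
$G{\left(W,R \right)} = 9$ ($G{\left(W,R \right)} = -9 + 1 \cdot 3 \cdot 6 = -9 + 3 \cdot 6 = -9 + 18 = 9$)
$- \frac{28025}{-12411} + \frac{G{\left(211,Q{\left(S{\left(6,0 \right)} \right)} \right)}}{27306} = - \frac{28025}{-12411} + \frac{9}{27306} = \left(-28025\right) \left(- \frac{1}{12411}\right) + 9 \cdot \frac{1}{27306} = \frac{28025}{12411} + \frac{1}{3034} = \frac{85040261}{37654974}$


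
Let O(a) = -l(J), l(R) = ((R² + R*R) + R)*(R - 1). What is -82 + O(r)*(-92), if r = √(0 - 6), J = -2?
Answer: -1738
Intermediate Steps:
r = I*√6 (r = √(-6) = I*√6 ≈ 2.4495*I)
l(R) = (-1 + R)*(R + 2*R²) (l(R) = ((R² + R²) + R)*(-1 + R) = (2*R² + R)*(-1 + R) = (R + 2*R²)*(-1 + R) = (-1 + R)*(R + 2*R²))
O(a) = 18 (O(a) = -(-2)*(-1 - 1*(-2) + 2*(-2)²) = -(-2)*(-1 + 2 + 2*4) = -(-2)*(-1 + 2 + 8) = -(-2)*9 = -1*(-18) = 18)
-82 + O(r)*(-92) = -82 + 18*(-92) = -82 - 1656 = -1738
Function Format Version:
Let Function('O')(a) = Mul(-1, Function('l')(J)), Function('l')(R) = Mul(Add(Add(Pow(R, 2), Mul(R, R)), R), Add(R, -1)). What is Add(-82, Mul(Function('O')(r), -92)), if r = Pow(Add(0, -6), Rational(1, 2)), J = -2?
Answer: -1738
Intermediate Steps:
r = Mul(I, Pow(6, Rational(1, 2))) (r = Pow(-6, Rational(1, 2)) = Mul(I, Pow(6, Rational(1, 2))) ≈ Mul(2.4495, I))
Function('l')(R) = Mul(Add(-1, R), Add(R, Mul(2, Pow(R, 2)))) (Function('l')(R) = Mul(Add(Add(Pow(R, 2), Pow(R, 2)), R), Add(-1, R)) = Mul(Add(Mul(2, Pow(R, 2)), R), Add(-1, R)) = Mul(Add(R, Mul(2, Pow(R, 2))), Add(-1, R)) = Mul(Add(-1, R), Add(R, Mul(2, Pow(R, 2)))))
Function('O')(a) = 18 (Function('O')(a) = Mul(-1, Mul(-2, Add(-1, Mul(-1, -2), Mul(2, Pow(-2, 2))))) = Mul(-1, Mul(-2, Add(-1, 2, Mul(2, 4)))) = Mul(-1, Mul(-2, Add(-1, 2, 8))) = Mul(-1, Mul(-2, 9)) = Mul(-1, -18) = 18)
Add(-82, Mul(Function('O')(r), -92)) = Add(-82, Mul(18, -92)) = Add(-82, -1656) = -1738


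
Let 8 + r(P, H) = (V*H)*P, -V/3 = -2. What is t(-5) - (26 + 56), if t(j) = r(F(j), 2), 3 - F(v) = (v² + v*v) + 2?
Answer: -678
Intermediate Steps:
F(v) = 1 - 2*v² (F(v) = 3 - ((v² + v*v) + 2) = 3 - ((v² + v²) + 2) = 3 - (2*v² + 2) = 3 - (2 + 2*v²) = 3 + (-2 - 2*v²) = 1 - 2*v²)
V = 6 (V = -3*(-2) = 6)
r(P, H) = -8 + 6*H*P (r(P, H) = -8 + (6*H)*P = -8 + 6*H*P)
t(j) = 4 - 24*j² (t(j) = -8 + 6*2*(1 - 2*j²) = -8 + (12 - 24*j²) = 4 - 24*j²)
t(-5) - (26 + 56) = (4 - 24*(-5)²) - (26 + 56) = (4 - 24*25) - 1*82 = (4 - 600) - 82 = -596 - 82 = -678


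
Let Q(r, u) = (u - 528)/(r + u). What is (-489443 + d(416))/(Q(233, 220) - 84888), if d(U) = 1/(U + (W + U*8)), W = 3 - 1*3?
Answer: 276703663241/47991305856 ≈ 5.7657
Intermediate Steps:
W = 0 (W = 3 - 3 = 0)
Q(r, u) = (-528 + u)/(r + u)
d(U) = 1/(9*U) (d(U) = 1/(U + (0 + U*8)) = 1/(U + (0 + 8*U)) = 1/(U + 8*U) = 1/(9*U))
(-489443 + d(416))/(Q(233, 220) - 84888) = (-489443 + (⅑)/416)/((-528 + 220)/(233 + 220) - 84888) = (-489443 + (⅑)*(1/416))/(-308/453 - 84888) = (-489443 + 1/3744)/((1/453)*(-308) - 84888) = -1832474591/(3744*(-308/453 - 84888)) = -1832474591/(3744*(-38454572/453)) = -1832474591/3744*(-453/38454572) = 276703663241/47991305856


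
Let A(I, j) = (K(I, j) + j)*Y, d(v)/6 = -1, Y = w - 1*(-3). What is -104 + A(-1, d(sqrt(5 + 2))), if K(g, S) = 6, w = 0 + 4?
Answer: -104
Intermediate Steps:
w = 4
Y = 7 (Y = 4 - 1*(-3) = 4 + 3 = 7)
d(v) = -6 (d(v) = 6*(-1) = -6)
A(I, j) = 42 + 7*j (A(I, j) = (6 + j)*7 = 42 + 7*j)
-104 + A(-1, d(sqrt(5 + 2))) = -104 + (42 + 7*(-6)) = -104 + (42 - 42) = -104 + 0 = -104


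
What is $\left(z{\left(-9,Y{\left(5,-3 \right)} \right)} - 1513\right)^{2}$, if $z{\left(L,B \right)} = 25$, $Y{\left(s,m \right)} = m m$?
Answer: $2214144$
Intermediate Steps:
$Y{\left(s,m \right)} = m^{2}$
$\left(z{\left(-9,Y{\left(5,-3 \right)} \right)} - 1513\right)^{2} = \left(25 - 1513\right)^{2} = \left(-1488\right)^{2} = 2214144$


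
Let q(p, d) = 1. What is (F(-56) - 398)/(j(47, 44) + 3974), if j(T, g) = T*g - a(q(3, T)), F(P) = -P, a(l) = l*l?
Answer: -342/6041 ≈ -0.056613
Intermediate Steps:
a(l) = l**2
j(T, g) = -1 + T*g (j(T, g) = T*g - 1*1**2 = T*g - 1*1 = T*g - 1 = -1 + T*g)
(F(-56) - 398)/(j(47, 44) + 3974) = (-1*(-56) - 398)/((-1 + 47*44) + 3974) = (56 - 398)/((-1 + 2068) + 3974) = -342/(2067 + 3974) = -342/6041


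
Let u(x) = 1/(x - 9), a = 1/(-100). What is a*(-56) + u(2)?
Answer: 73/175 ≈ 0.41714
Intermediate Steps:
a = -1/100 ≈ -0.010000
u(x) = 1/(-9 + x)
a*(-56) + u(2) = -1/100*(-56) + 1/(-9 + 2) = 14/25 + 1/(-7) = 14/25 - 1/7 = 73/175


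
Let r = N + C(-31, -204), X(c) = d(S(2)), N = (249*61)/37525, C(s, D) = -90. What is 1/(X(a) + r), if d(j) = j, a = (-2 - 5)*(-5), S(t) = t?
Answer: -37525/3287011 ≈ -0.011416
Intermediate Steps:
a = 35 (a = -7*(-5) = 35)
N = 15189/37525 (N = 15189*(1/37525) = 15189/37525 ≈ 0.40477)
X(c) = 2
r = -3362061/37525 (r = 15189/37525 - 90 = -3362061/37525 ≈ -89.595)
1/(X(a) + r) = 1/(2 - 3362061/37525) = 1/(-3287011/37525) = -37525/3287011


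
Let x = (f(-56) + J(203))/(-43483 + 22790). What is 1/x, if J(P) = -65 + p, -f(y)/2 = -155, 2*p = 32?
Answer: -20693/261 ≈ -79.284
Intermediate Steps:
p = 16 (p = (½)*32 = 16)
f(y) = 310 (f(y) = -2*(-155) = 310)
J(P) = -49 (J(P) = -65 + 16 = -49)
x = -261/20693 (x = (310 - 49)/(-43483 + 22790) = 261/(-20693) = 261*(-1/20693) = -261/20693 ≈ -0.012613)
1/x = 1/(-261/20693) = -20693/261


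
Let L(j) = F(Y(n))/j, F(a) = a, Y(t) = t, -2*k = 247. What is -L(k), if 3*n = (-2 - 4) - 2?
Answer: -16/741 ≈ -0.021592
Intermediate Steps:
n = -8/3 (n = ((-2 - 4) - 2)/3 = (-6 - 2)/3 = (⅓)*(-8) = -8/3 ≈ -2.6667)
k = -247/2 (k = -½*247 = -247/2 ≈ -123.50)
L(j) = -8/(3*j)
-L(k) = -(-8)/(3*(-247/2)) = -(-8)*(-2)/(3*247) = -1*16/741 = -16/741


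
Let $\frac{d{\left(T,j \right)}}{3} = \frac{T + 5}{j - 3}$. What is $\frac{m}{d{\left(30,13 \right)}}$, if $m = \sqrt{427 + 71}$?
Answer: $\frac{2 \sqrt{498}}{21} \approx 2.1253$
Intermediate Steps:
$d{\left(T,j \right)} = \frac{3 \left(5 + T\right)}{-3 + j}$ ($d{\left(T,j \right)} = 3 \frac{T + 5}{j - 3} = 3 \frac{5 + T}{-3 + j} = \frac{3 \left(5 + T\right)}{-3 + j}$)
$m = \sqrt{498} \approx 22.316$
$\frac{m}{d{\left(30,13 \right)}} = \frac{\sqrt{498}}{3 \frac{1}{-3 + 13} \left(5 + 30\right)} = \frac{\sqrt{498}}{3 \cdot \frac{1}{10} \cdot 35} = \frac{\sqrt{498}}{\frac{21}{2}} = \sqrt{498} \cdot \frac{2}{21} = \frac{2 \sqrt{498}}{21}$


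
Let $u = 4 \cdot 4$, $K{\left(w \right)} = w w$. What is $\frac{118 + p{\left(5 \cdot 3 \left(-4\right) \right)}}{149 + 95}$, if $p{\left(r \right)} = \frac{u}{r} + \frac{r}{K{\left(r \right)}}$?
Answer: $\frac{7063}{14640} \approx 0.48245$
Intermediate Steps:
$K{\left(w \right)} = w^{2}$
$u = 16$
$p{\left(r \right)} = \frac{17}{r}$ ($p{\left(r \right)} = \frac{16}{r} + \frac{r}{r^{2}} = \frac{16}{r} + \frac{1}{r} = \frac{17}{r}$)
$\frac{118 + p{\left(5 \cdot 3 \left(-4\right) \right)}}{149 + 95} = \frac{118 + \frac{17}{5 \cdot 3 \left(-4\right)}}{149 + 95} = \frac{118 + \frac{17}{15 \left(-4\right)}}{244} = \left(118 + \frac{17}{-60}\right) \frac{1}{244} = \left(118 + 17 \left(- \frac{1}{60}\right)\right) \frac{1}{244} = \left(118 - \frac{17}{60}\right) \frac{1}{244} = \frac{7063}{60} \cdot \frac{1}{244} = \frac{7063}{14640}$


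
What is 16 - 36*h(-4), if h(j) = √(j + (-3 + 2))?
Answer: 16 - 36*I*√5 ≈ 16.0 - 80.498*I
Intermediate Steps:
h(j) = √(-1 + j) (h(j) = √(j - 1) = √(-1 + j))
16 - 36*h(-4) = 16 - 36*√(-1 - 4) = 16 - 36*I*√5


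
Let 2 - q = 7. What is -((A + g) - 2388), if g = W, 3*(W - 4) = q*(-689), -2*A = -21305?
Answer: -56501/6 ≈ -9416.8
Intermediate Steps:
q = -5 (q = 2 - 1*7 = 2 - 7 = -5)
A = 21305/2 (A = -½*(-21305) = 21305/2 ≈ 10653.)
W = 3457/3 (W = 4 + (-5*(-689))/3 = 4 + (⅓)*3445 = 4 + 3445/3 = 3457/3 ≈ 1152.3)
g = 3457/3 ≈ 1152.3
-((A + g) - 2388) = -((21305/2 + 3457/3) - 2388) = -(70829/6 - 2388) = -1*56501/6 = -56501/6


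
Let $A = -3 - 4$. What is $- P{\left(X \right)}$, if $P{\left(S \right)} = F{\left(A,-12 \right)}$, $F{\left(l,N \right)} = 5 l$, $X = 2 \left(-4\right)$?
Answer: $35$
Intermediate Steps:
$A = -7$ ($A = -3 - 4 = -7$)
$X = -8$
$P{\left(S \right)} = -35$ ($P{\left(S \right)} = 5 \left(-7\right) = -35$)
$- P{\left(X \right)} = \left(-1\right) \left(-35\right) = 35$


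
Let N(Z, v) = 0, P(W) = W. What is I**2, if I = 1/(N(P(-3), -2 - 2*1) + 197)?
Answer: 1/38809 ≈ 2.5767e-5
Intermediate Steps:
I = 1/197 (I = 1/(0 + 197) = 1/197 ≈ 0.0050761)
I**2 = (1/197)**2 = 1/38809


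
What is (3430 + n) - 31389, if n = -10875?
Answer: -38834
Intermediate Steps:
(3430 + n) - 31389 = (3430 - 10875) - 31389 = -7445 - 31389 = -38834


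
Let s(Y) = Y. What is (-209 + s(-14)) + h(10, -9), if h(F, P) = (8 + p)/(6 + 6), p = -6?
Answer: -1337/6 ≈ -222.83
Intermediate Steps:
h(F, P) = ⅙ (h(F, P) = (8 - 6)/(6 + 6) = 2/12 = 2*(1/12) = ⅙)
(-209 + s(-14)) + h(10, -9) = (-209 - 14) + ⅙ = -223 + ⅙ = -1337/6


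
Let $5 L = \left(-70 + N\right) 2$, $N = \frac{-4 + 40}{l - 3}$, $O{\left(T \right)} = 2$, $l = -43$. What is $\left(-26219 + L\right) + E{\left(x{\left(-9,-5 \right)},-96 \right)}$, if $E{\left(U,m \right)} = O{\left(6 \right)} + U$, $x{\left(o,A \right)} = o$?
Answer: $- \frac{3019246}{115} \approx -26254.0$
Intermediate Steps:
$N = - \frac{18}{23}$ ($N = \frac{-4 + 40}{-43 - 3} = \frac{36}{-46} = 36 \left(- \frac{1}{46}\right) = - \frac{18}{23} \approx -0.78261$)
$E{\left(U,m \right)} = 2 + U$
$L = - \frac{3256}{115}$ ($L = \frac{\left(-70 - \frac{18}{23}\right) 2}{5} = \frac{\left(- \frac{1628}{23}\right) 2}{5} = \frac{1}{5} \left(- \frac{3256}{23}\right) = - \frac{3256}{115} \approx -28.313$)
$\left(-26219 + L\right) + E{\left(x{\left(-9,-5 \right)},-96 \right)} = \left(-26219 - \frac{3256}{115}\right) + \left(2 - 9\right) = - \frac{3018441}{115} - 7 = - \frac{3019246}{115}$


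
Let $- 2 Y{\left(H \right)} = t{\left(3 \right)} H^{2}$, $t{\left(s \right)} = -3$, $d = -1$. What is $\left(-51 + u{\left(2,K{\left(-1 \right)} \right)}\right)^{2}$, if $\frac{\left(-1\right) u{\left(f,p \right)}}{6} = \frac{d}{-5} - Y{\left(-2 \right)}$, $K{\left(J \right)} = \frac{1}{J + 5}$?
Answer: $\frac{6561}{25} \approx 262.44$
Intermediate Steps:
$Y{\left(H \right)} = \frac{3 H^{2}}{2}$ ($Y{\left(H \right)} = - \frac{\left(-3\right) H^{2}}{2} = \frac{3 H^{2}}{2}$)
$K{\left(J \right)} = \frac{1}{5 + J}$
$u{\left(f,p \right)} = \frac{174}{5}$ ($u{\left(f,p \right)} = - 6 \left(- \frac{1}{-5} - \frac{3 \left(-2\right)^{2}}{2}\right) = - 6 \left(\left(-1\right) \left(- \frac{1}{5}\right) - \frac{3}{2} \cdot 4\right) = - 6 \left(\frac{1}{5} - 6\right) = \left(-6\right) \left(- \frac{29}{5}\right) = \frac{174}{5}$)
$\left(-51 + u{\left(2,K{\left(-1 \right)} \right)}\right)^{2} = \left(-51 + \frac{174}{5}\right)^{2} = \left(- \frac{81}{5}\right)^{2} = \frac{6561}{25}$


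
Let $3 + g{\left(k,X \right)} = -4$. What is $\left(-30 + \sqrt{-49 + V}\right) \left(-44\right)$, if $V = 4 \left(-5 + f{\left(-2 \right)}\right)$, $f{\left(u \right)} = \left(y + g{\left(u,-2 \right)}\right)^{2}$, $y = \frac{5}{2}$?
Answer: $1320 - 88 \sqrt{3} \approx 1167.6$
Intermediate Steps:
$g{\left(k,X \right)} = -7$ ($g{\left(k,X \right)} = -3 - 4 = -7$)
$y = \frac{5}{2}$ ($y = 5 \cdot \frac{1}{2} = \frac{5}{2} \approx 2.5$)
$f{\left(u \right)} = \frac{81}{4}$ ($f{\left(u \right)} = \left(\frac{5}{2} - 7\right)^{2} = \left(- \frac{9}{2}\right)^{2} = \frac{81}{4}$)
$V = 61$ ($V = 4 \left(-5 + \frac{81}{4}\right) = 4 \cdot \frac{61}{4} = 61$)
$\left(-30 + \sqrt{-49 + V}\right) \left(-44\right) = \left(-30 + \sqrt{-49 + 61}\right) \left(-44\right) = \left(-30 + \sqrt{12}\right) \left(-44\right) = \left(-30 + 2 \sqrt{3}\right) \left(-44\right) = 1320 - 88 \sqrt{3}$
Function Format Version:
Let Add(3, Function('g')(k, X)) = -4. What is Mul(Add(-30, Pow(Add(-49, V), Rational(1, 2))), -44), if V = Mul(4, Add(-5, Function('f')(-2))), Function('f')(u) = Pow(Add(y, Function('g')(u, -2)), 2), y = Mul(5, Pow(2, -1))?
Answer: Add(1320, Mul(-88, Pow(3, Rational(1, 2)))) ≈ 1167.6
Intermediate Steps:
Function('g')(k, X) = -7 (Function('g')(k, X) = Add(-3, -4) = -7)
y = Rational(5, 2) (y = Mul(5, Rational(1, 2)) = Rational(5, 2) ≈ 2.5000)
Function('f')(u) = Rational(81, 4) (Function('f')(u) = Pow(Add(Rational(5, 2), -7), 2) = Pow(Rational(-9, 2), 2) = Rational(81, 4))
V = 61 (V = Mul(4, Add(-5, Rational(81, 4))) = Mul(4, Rational(61, 4)) = 61)
Mul(Add(-30, Pow(Add(-49, V), Rational(1, 2))), -44) = Mul(Add(-30, Pow(Add(-49, 61), Rational(1, 2))), -44) = Mul(Add(-30, Pow(12, Rational(1, 2))), -44) = Mul(Add(-30, Mul(2, Pow(3, Rational(1, 2)))), -44) = Add(1320, Mul(-88, Pow(3, Rational(1, 2))))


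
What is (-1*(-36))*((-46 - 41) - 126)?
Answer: -7668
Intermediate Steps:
(-1*(-36))*((-46 - 41) - 126) = 36*(-87 - 126) = 36*(-213) = -7668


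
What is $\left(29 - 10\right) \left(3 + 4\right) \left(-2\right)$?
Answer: $-266$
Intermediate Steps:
$\left(29 - 10\right) \left(3 + 4\right) \left(-2\right) = 19 \cdot 7 \left(-2\right) = 19 \left(-14\right) = -266$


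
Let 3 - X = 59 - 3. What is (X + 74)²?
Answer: 441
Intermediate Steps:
X = -53 (X = 3 - (59 - 3) = 3 - 1*56 = 3 - 56 = -53)
(X + 74)² = (-53 + 74)² = 21² = 441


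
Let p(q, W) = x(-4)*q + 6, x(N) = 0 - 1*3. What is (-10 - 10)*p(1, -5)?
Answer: -60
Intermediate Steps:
x(N) = -3 (x(N) = 0 - 3 = -3)
p(q, W) = 6 - 3*q (p(q, W) = -3*q + 6 = 6 - 3*q)
(-10 - 10)*p(1, -5) = (-10 - 10)*(6 - 3*1) = -20*(6 - 3) = -20*3 = -60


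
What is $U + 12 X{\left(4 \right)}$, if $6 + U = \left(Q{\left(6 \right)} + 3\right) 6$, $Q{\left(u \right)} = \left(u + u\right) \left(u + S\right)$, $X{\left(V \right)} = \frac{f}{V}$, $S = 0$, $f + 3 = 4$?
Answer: $447$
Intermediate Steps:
$f = 1$ ($f = -3 + 4 = 1$)
$X{\left(V \right)} = \frac{1}{V}$ ($X{\left(V \right)} = 1 \frac{1}{V} = \frac{1}{V}$)
$Q{\left(u \right)} = 2 u^{2}$ ($Q{\left(u \right)} = \left(u + u\right) \left(u + 0\right) = 2 u u = 2 u^{2}$)
$U = 444$ ($U = -6 + \left(2 \cdot 6^{2} + 3\right) 6 = -6 + \left(2 \cdot 36 + 3\right) 6 = -6 + \left(72 + 3\right) 6 = -6 + 75 \cdot 6 = -6 + 450 = 444$)
$U + 12 X{\left(4 \right)} = 444 + \frac{12}{4} = 444 + 12 \cdot \frac{1}{4} = 444 + 3 = 447$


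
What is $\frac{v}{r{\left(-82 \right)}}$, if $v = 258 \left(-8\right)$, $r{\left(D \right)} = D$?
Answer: $\frac{1032}{41} \approx 25.171$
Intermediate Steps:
$v = -2064$
$\frac{v}{r{\left(-82 \right)}} = - \frac{2064}{-82} = \left(-2064\right) \left(- \frac{1}{82}\right) = \frac{1032}{41}$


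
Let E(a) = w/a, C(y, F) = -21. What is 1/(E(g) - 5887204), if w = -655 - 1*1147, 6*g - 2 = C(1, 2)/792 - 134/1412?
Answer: -175069/1031674508980 ≈ -1.6969e-7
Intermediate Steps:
g = 175069/559152 (g = ⅓ + (-21/792 - 134/1412)/6 = ⅓ + (-21*1/792 - 134*1/1412)/6 = ⅓ + (-7/264 - 67/706)/6 = ⅓ + (⅙)*(-11315/93192) = ⅓ - 11315/559152 = 175069/559152 ≈ 0.31310)
w = -1802 (w = -655 - 1147 = -1802)
E(a) = -1802/a
1/(E(g) - 5887204) = 1/(-1802/175069/559152 - 5887204) = 1/(-1802*559152/175069 - 5887204) = 1/(-1007591904/175069 - 5887204) = 1/(-1031674508980/175069) = -175069/1031674508980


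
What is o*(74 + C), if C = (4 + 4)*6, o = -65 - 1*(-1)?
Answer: -7808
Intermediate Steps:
o = -64 (o = -65 + 1 = -64)
C = 48 (C = 8*6 = 48)
o*(74 + C) = -64*(74 + 48) = -64*122 = -7808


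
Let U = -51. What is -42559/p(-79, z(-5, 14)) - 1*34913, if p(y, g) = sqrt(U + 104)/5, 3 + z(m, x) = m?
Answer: -34913 - 4015*sqrt(53) ≈ -64143.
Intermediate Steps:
z(m, x) = -3 + m
p(y, g) = sqrt(53)/5 (p(y, g) = sqrt(-51 + 104)/5 = sqrt(53)*(1/5) = sqrt(53)/5)
-42559/p(-79, z(-5, 14)) - 1*34913 = -42559*5*sqrt(53)/53 - 1*34913 = -4015*sqrt(53) - 34913 = -34913 - 4015*sqrt(53)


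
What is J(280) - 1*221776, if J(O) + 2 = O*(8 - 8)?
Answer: -221778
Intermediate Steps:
J(O) = -2 (J(O) = -2 + O*(8 - 8) = -2 + O*0 = -2 + 0 = -2)
J(280) - 1*221776 = -2 - 1*221776 = -2 - 221776 = -221778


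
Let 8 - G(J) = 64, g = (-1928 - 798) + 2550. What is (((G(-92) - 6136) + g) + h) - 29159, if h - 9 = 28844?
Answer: -6674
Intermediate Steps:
g = -176 (g = -2726 + 2550 = -176)
G(J) = -56 (G(J) = 8 - 1*64 = 8 - 64 = -56)
h = 28853 (h = 9 + 28844 = 28853)
(((G(-92) - 6136) + g) + h) - 29159 = (((-56 - 6136) - 176) + 28853) - 29159 = ((-6192 - 176) + 28853) - 29159 = (-6368 + 28853) - 29159 = 22485 - 29159 = -6674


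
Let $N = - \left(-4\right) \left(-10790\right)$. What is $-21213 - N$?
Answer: $21947$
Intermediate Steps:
$N = -43160$ ($N = \left(-1\right) 43160 = -43160$)
$-21213 - N = -21213 - -43160 = -21213 + 43160 = 21947$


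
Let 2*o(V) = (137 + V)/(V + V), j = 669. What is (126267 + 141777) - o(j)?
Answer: 358642469/1338 ≈ 2.6804e+5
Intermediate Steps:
o(V) = (137 + V)/(4*V) (o(V) = ((137 + V)/(V + V))/2 = ((137 + V)/((2*V)))/2 = ((137 + V)*(1/(2*V)))/2 = ((137 + V)/(2*V))/2 = (137 + V)/(4*V))
(126267 + 141777) - o(j) = (126267 + 141777) - (137 + 669)/(4*669) = 268044 - 806/(4*669) = 268044 - 1*403/1338 = 268044 - 403/1338 = 358642469/1338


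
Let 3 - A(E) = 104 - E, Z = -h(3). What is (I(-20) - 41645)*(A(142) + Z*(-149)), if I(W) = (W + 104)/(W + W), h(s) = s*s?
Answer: -287781461/5 ≈ -5.7556e+7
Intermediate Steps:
h(s) = s²
Z = -9 (Z = -1*3² = -1*9 = -9)
I(W) = (104 + W)/(2*W) (I(W) = (104 + W)/((2*W)) = (104 + W)*(1/(2*W)) = (104 + W)/(2*W))
A(E) = -101 + E (A(E) = 3 - (104 - E) = 3 + (-104 + E) = -101 + E)
(I(-20) - 41645)*(A(142) + Z*(-149)) = ((½)*(104 - 20)/(-20) - 41645)*((-101 + 142) - 9*(-149)) = ((½)*(-1/20)*84 - 41645)*(41 + 1341) = (-21/10 - 41645)*1382 = -416471/10*1382 = -287781461/5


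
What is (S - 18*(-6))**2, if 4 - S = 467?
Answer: 126025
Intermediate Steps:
S = -463 (S = 4 - 1*467 = 4 - 467 = -463)
(S - 18*(-6))**2 = (-463 - 18*(-6))**2 = (-463 + 108)**2 = (-355)**2 = 126025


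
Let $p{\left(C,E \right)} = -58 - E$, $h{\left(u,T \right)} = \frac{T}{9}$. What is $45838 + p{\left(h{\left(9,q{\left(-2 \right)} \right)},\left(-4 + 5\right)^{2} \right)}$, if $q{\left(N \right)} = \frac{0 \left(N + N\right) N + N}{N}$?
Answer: $45779$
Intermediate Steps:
$q{\left(N \right)} = 1$ ($q{\left(N \right)} = \frac{0 \cdot 2 N N + N}{N} = \frac{0 \cdot 2 N^{2} + N}{N} = \frac{0 + N}{N} = \frac{N}{N} = 1$)
$h{\left(u,T \right)} = \frac{T}{9}$ ($h{\left(u,T \right)} = T \frac{1}{9} = \frac{T}{9}$)
$45838 + p{\left(h{\left(9,q{\left(-2 \right)} \right)},\left(-4 + 5\right)^{2} \right)} = 45838 - \left(58 + \left(-4 + 5\right)^{2}\right) = 45838 - 59 = 45779$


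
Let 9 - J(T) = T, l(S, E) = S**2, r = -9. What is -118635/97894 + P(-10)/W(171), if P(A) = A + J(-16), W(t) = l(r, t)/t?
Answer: 8944025/293682 ≈ 30.455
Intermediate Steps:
J(T) = 9 - T
W(t) = 81/t (W(t) = (-9)**2/t = 81/t)
P(A) = 25 + A (P(A) = A + (9 - 1*(-16)) = A + (9 + 16) = A + 25 = 25 + A)
-118635/97894 + P(-10)/W(171) = -118635/97894 + (25 - 10)/((81/171)) = -118635*1/97894 + 15/((81*(1/171))) = -118635/97894 + 15/(9/19) = -118635/97894 + 15*(19/9) = -118635/97894 + 95/3 = 8944025/293682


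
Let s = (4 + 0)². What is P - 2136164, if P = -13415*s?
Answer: -2350804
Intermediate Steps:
s = 16 (s = 4² = 16)
P = -214640 (P = -13415*16 = -214640)
P - 2136164 = -214640 - 2136164 = -2350804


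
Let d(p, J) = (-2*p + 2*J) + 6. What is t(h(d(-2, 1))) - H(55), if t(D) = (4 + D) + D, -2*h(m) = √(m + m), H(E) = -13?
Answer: 17 - 2*√6 ≈ 12.101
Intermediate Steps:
d(p, J) = 6 - 2*p + 2*J
h(m) = -√2*√m/2 (h(m) = -√(m + m)/2 = -√2*√m/2)
t(D) = 4 + 2*D
t(h(d(-2, 1))) - H(55) = (4 + 2*(-√2*√(6 - 2*(-2) + 2*1)/2)) - 1*(-13) = (4 + 2*(-√2*√(6 + 4 + 2)/2)) + 13 = (4 + 2*(-√2*√12/2)) + 13 = (4 + 2*(-√2*2*√3/2)) + 13 = (4 + 2*(-√6)) + 13 = (4 - 2*√6) + 13 = 17 - 2*√6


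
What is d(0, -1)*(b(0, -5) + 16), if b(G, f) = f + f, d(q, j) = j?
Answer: -6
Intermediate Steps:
b(G, f) = 2*f
d(0, -1)*(b(0, -5) + 16) = -(2*(-5) + 16) = -(-10 + 16) = -1*6 = -6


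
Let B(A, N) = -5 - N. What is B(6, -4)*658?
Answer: -658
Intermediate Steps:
B(6, -4)*658 = (-5 - 1*(-4))*658 = (-5 + 4)*658 = -1*658 = -658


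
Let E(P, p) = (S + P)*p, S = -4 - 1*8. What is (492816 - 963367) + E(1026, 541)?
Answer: 78023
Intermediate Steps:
S = -12 (S = -4 - 8 = -12)
E(P, p) = p*(-12 + P) (E(P, p) = (-12 + P)*p = p*(-12 + P))
(492816 - 963367) + E(1026, 541) = (492816 - 963367) + 541*(-12 + 1026) = -470551 + 541*1014 = -470551 + 548574 = 78023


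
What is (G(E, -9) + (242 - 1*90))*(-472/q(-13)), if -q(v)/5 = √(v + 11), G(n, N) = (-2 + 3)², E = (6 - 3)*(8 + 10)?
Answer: -36108*I*√2/5 ≈ -10213.0*I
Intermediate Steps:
E = 54 (E = 3*18 = 54)
G(n, N) = 1 (G(n, N) = 1² = 1)
q(v) = -5*√(11 + v) (q(v) = -5*√(v + 11) = -5*√(11 + v))
(G(E, -9) + (242 - 1*90))*(-472/q(-13)) = (1 + (242 - 1*90))*(-472*(-1/(5*√(11 - 13)))) = (1 + (242 - 90))*(-472*I*√2/10) = (1 + 152)*(-472*I*√2/10) = 153*(-472*I*√2/10) = 153*(-236*I*√2/5) = -36108*I*√2/5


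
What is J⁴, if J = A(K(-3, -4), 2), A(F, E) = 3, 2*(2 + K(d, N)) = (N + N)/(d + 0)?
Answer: 81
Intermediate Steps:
K(d, N) = -2 + N/d (K(d, N) = -2 + ((N + N)/(d + 0))/2 = -2 + ((2*N)/d)/2 = -2 + (2*N/d)/2 = -2 + N/d)
J = 3
J⁴ = 3⁴ = 81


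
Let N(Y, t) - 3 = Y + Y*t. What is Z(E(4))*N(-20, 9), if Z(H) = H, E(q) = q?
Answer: -788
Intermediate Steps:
N(Y, t) = 3 + Y + Y*t (N(Y, t) = 3 + (Y + Y*t) = 3 + Y + Y*t)
Z(E(4))*N(-20, 9) = 4*(3 - 20 - 20*9) = 4*(3 - 20 - 180) = 4*(-197) = -788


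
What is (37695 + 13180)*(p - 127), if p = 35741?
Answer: 1811862250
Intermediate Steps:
(37695 + 13180)*(p - 127) = (37695 + 13180)*(35741 - 127) = 50875*35614 = 1811862250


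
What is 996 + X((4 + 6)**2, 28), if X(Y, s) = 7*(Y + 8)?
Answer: 1752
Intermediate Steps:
X(Y, s) = 56 + 7*Y (X(Y, s) = 7*(8 + Y) = 56 + 7*Y)
996 + X((4 + 6)**2, 28) = 996 + (56 + 7*(4 + 6)**2) = 996 + (56 + 7*10**2) = 996 + (56 + 7*100) = 996 + (56 + 700) = 996 + 756 = 1752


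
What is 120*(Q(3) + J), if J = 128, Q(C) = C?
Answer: 15720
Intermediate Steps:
120*(Q(3) + J) = 120*(3 + 128) = 120*131 = 15720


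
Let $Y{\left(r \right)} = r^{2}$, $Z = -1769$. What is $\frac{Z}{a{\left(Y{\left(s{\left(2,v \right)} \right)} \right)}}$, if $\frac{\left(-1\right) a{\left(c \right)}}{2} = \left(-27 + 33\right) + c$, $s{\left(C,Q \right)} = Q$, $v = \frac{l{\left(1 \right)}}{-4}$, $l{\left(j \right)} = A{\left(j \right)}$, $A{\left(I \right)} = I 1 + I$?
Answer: $\frac{3538}{25} \approx 141.52$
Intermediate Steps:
$A{\left(I \right)} = 2 I$ ($A{\left(I \right)} = I + I = 2 I$)
$l{\left(j \right)} = 2 j$
$v = - \frac{1}{2}$ ($v = \frac{2 \cdot 1}{-4} = 2 \left(- \frac{1}{4}\right) = - \frac{1}{2} \approx -0.5$)
$a{\left(c \right)} = -12 - 2 c$ ($a{\left(c \right)} = - 2 \left(\left(-27 + 33\right) + c\right) = - 2 \left(6 + c\right) = -12 - 2 c$)
$\frac{Z}{a{\left(Y{\left(s{\left(2,v \right)} \right)} \right)}} = - \frac{1769}{-12 - 2 \left(- \frac{1}{2}\right)^{2}} = - \frac{1769}{-12 - \frac{1}{2}} = - \frac{1769}{- \frac{25}{2}} = \left(-1769\right) \left(- \frac{2}{25}\right) = \frac{3538}{25}$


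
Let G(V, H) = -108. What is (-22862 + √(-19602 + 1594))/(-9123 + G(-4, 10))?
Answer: 22862/9231 - 2*I*√4502/9231 ≈ 2.4767 - 0.014537*I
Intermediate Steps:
(-22862 + √(-19602 + 1594))/(-9123 + G(-4, 10)) = (-22862 + √(-19602 + 1594))/(-9123 - 108) = (-22862 + √(-18008))/(-9231) = (-22862 + 2*I*√4502)*(-1/9231) = 22862/9231 - 2*I*√4502/9231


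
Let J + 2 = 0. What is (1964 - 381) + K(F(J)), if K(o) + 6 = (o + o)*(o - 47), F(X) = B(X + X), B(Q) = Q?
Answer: 1985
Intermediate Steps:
J = -2 (J = -2 + 0 = -2)
F(X) = 2*X (F(X) = X + X = 2*X)
K(o) = -6 + 2*o*(-47 + o) (K(o) = -6 + (o + o)*(o - 47) = -6 + (2*o)*(-47 + o) = -6 + 2*o*(-47 + o))
(1964 - 381) + K(F(J)) = (1964 - 381) + (-6 - 188*(-2) + 2*(2*(-2))**2) = 1583 + (-6 - 94*(-4) + 2*(-4)**2) = 1583 + (-6 + 376 + 2*16) = 1583 + (-6 + 376 + 32) = 1583 + 402 = 1985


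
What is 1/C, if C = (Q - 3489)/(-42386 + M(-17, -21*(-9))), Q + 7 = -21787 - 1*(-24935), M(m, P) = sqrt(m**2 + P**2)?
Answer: 21193/174 - sqrt(36010)/348 ≈ 121.25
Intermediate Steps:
M(m, P) = sqrt(P**2 + m**2)
Q = 3141 (Q = -7 + (-21787 - 1*(-24935)) = -7 + (-21787 + 24935) = -7 + 3148 = 3141)
C = -348/(-42386 + sqrt(36010)) (C = (3141 - 3489)/(-42386 + sqrt((-21*(-9))**2 + (-17)**2)) = -348/(-42386 + sqrt(189**2 + 289)) = -348/(-42386 + sqrt(35721 + 289)) = -348/(-42386 + sqrt(36010)) ≈ 0.0082472)
1/C = 1/(2458388/299422831 + 58*sqrt(36010)/299422831)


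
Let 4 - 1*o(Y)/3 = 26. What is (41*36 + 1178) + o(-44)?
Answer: 2588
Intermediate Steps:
o(Y) = -66 (o(Y) = 12 - 3*26 = 12 - 78 = -66)
(41*36 + 1178) + o(-44) = (41*36 + 1178) - 66 = (1476 + 1178) - 66 = 2654 - 66 = 2588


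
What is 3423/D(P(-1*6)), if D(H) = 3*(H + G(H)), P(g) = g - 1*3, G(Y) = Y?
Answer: -1141/18 ≈ -63.389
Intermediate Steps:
P(g) = -3 + g (P(g) = g - 3 = -3 + g)
D(H) = 6*H (D(H) = 3*(H + H) = 3*(2*H) = 6*H)
3423/D(P(-1*6)) = 3423/((6*(-3 - 1*6))) = 3423/((6*(-3 - 6))) = 3423/((6*(-9))) = 3423/(-54) = 3423*(-1/54) = -1141/18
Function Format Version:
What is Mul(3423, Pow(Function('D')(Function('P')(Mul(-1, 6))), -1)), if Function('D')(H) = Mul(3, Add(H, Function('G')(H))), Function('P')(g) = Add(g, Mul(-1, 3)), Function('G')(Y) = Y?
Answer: Rational(-1141, 18) ≈ -63.389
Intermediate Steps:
Function('P')(g) = Add(-3, g) (Function('P')(g) = Add(g, -3) = Add(-3, g))
Function('D')(H) = Mul(6, H) (Function('D')(H) = Mul(3, Add(H, H)) = Mul(3, Mul(2, H)) = Mul(6, H))
Mul(3423, Pow(Function('D')(Function('P')(Mul(-1, 6))), -1)) = Mul(3423, Pow(Mul(6, Add(-3, Mul(-1, 6))), -1)) = Mul(3423, Pow(Mul(6, Add(-3, -6)), -1)) = Mul(3423, Pow(Mul(6, -9), -1)) = Mul(3423, Pow(-54, -1)) = Mul(3423, Rational(-1, 54)) = Rational(-1141, 18)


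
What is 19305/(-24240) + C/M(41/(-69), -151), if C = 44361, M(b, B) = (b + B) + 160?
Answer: 1236420621/234320 ≈ 5276.6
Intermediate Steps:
M(b, B) = 160 + B + b (M(b, B) = (B + b) + 160 = 160 + B + b)
19305/(-24240) + C/M(41/(-69), -151) = 19305/(-24240) + 44361/(160 - 151 + 41/(-69)) = 19305*(-1/24240) + 44361/(160 - 151 + 41*(-1/69)) = -1287/1616 + 44361/(160 - 151 - 41/69) = -1287/1616 + 44361/(580/69) = -1287/1616 + 44361*(69/580) = -1287/1616 + 3060909/580 = 1236420621/234320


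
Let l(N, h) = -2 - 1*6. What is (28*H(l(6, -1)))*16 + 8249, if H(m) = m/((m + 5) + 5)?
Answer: 6457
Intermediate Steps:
l(N, h) = -8 (l(N, h) = -2 - 6 = -8)
H(m) = m/(10 + m) (H(m) = m/((5 + m) + 5) = m/(10 + m))
(28*H(l(6, -1)))*16 + 8249 = (28*(-8/(10 - 8)))*16 + 8249 = (28*(-8/2))*16 + 8249 = (28*(-8*½))*16 + 8249 = (28*(-4))*16 + 8249 = -112*16 + 8249 = -1792 + 8249 = 6457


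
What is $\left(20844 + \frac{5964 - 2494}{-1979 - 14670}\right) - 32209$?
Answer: $- \frac{189219355}{16649} \approx -11365.0$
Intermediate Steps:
$\left(20844 + \frac{5964 - 2494}{-1979 - 14670}\right) - 32209 = \left(20844 + \frac{3470}{-16649}\right) - 32209 = \left(20844 + 3470 \left(- \frac{1}{16649}\right)\right) - 32209 = \left(20844 - \frac{3470}{16649}\right) - 32209 = \frac{347028286}{16649} - 32209 = - \frac{189219355}{16649}$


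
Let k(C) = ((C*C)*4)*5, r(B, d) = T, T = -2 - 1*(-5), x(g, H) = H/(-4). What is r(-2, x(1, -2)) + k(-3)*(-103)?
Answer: -18537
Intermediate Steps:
x(g, H) = -H/4 (x(g, H) = H*(-1/4) = -H/4)
T = 3 (T = -2 + 5 = 3)
r(B, d) = 3
k(C) = 20*C**2 (k(C) = (C**2*4)*5 = (4*C**2)*5 = 20*C**2)
r(-2, x(1, -2)) + k(-3)*(-103) = 3 + (20*(-3)**2)*(-103) = 3 + (20*9)*(-103) = 3 + 180*(-103) = 3 - 18540 = -18537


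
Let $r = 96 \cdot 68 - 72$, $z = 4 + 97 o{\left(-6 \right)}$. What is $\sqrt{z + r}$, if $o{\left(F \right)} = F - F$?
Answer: $2 \sqrt{1615} \approx 80.374$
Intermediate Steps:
$o{\left(F \right)} = 0$
$z = 4$ ($z = 4 + 97 \cdot 0 = 4 + 0 = 4$)
$r = 6456$ ($r = 6528 - 72 = 6456$)
$\sqrt{z + r} = \sqrt{4 + 6456} = \sqrt{6460} = 2 \sqrt{1615}$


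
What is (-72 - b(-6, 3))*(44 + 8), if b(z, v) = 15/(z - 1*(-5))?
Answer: -2964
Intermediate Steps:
b(z, v) = 15/(5 + z) (b(z, v) = 15/(z + 5) = 15/(5 + z))
(-72 - b(-6, 3))*(44 + 8) = (-72 - 15/(5 - 6))*(44 + 8) = (-72 - 15/(-1))*52 = (-72 - 15*(-1))*52 = (-72 - 1*(-15))*52 = (-72 + 15)*52 = -57*52 = -2964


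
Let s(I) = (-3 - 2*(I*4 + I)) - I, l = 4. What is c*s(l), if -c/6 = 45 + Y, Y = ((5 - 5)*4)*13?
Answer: 12690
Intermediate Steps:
Y = 0 (Y = (0*4)*13 = 0*13 = 0)
s(I) = -3 - 11*I (s(I) = (-3 - 2*(4*I + I)) - I = (-3 - 10*I) - I = -3 - 11*I)
c = -270 (c = -6*(45 + 0) = -6*45 = -270)
c*s(l) = -270*(-3 - 11*4) = -270*(-3 - 44) = -270*(-47) = 12690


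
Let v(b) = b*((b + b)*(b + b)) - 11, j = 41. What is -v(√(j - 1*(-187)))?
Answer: 11 - 1824*√57 ≈ -13760.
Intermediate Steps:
v(b) = -11 + 4*b³ (v(b) = b*((2*b)*(2*b)) - 11 = b*(4*b²) - 11 = 4*b³ - 11 = -11 + 4*b³)
-v(√(j - 1*(-187))) = -(-11 + 4*(√(41 - 1*(-187)))³) = -(-11 + 4*(√(41 + 187))³) = -(-11 + 4*(√228)³) = -(-11 + 4*(2*√57)³) = -(-11 + 4*(456*√57)) = -(-11 + 1824*√57) = 11 - 1824*√57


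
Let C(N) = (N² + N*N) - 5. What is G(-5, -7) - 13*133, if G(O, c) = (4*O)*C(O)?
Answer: -2629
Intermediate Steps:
C(N) = -5 + 2*N² (C(N) = (N² + N²) - 5 = 2*N² - 5 = -5 + 2*N²)
G(O, c) = 4*O*(-5 + 2*O²) (G(O, c) = (4*O)*(-5 + 2*O²) = 4*O*(-5 + 2*O²))
G(-5, -7) - 13*133 = (-20*(-5) + 8*(-5)³) - 13*133 = (100 + 8*(-125)) - 1729 = (100 - 1000) - 1729 = -900 - 1729 = -2629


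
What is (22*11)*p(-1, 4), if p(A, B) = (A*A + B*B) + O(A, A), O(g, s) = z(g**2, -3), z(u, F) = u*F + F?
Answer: 2662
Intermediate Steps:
z(u, F) = F + F*u (z(u, F) = F*u + F = F + F*u)
O(g, s) = -3 - 3*g**2 (O(g, s) = -3*(1 + g**2) = -3 - 3*g**2)
p(A, B) = -3 + B**2 - 2*A**2 (p(A, B) = (A*A + B*B) + (-3 - 3*A**2) = (A**2 + B**2) + (-3 - 3*A**2) = -3 + B**2 - 2*A**2)
(22*11)*p(-1, 4) = (22*11)*(-3 + 4**2 - 2*(-1)**2) = 242*(-3 + 16 - 2*1) = 242*(-3 + 16 - 2) = 242*11 = 2662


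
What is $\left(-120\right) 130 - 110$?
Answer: $-15710$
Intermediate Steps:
$\left(-120\right) 130 - 110 = -15600 - 110 = -15710$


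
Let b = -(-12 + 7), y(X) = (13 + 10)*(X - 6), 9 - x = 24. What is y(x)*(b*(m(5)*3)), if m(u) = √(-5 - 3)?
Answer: -14490*I*√2 ≈ -20492.0*I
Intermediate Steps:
m(u) = 2*I*√2 (m(u) = √(-8) = 2*I*√2)
x = -15 (x = 9 - 1*24 = 9 - 24 = -15)
y(X) = -138 + 23*X (y(X) = 23*(-6 + X) = -138 + 23*X)
b = 5 (b = -1*(-5) = 5)
y(x)*(b*(m(5)*3)) = (-138 + 23*(-15))*(5*((2*I*√2)*3)) = (-138 - 345)*(5*(6*I*√2)) = -14490*I*√2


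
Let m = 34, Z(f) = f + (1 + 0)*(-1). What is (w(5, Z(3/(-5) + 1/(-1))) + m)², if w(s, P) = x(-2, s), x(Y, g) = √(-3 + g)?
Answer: (34 + √2)² ≈ 1254.2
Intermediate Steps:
Z(f) = -1 + f (Z(f) = f + 1*(-1) = f - 1 = -1 + f)
w(s, P) = √(-3 + s)
(w(5, Z(3/(-5) + 1/(-1))) + m)² = (√(-3 + 5) + 34)² = (√2 + 34)² = (34 + √2)²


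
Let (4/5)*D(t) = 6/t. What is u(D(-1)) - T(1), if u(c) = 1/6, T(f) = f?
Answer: -5/6 ≈ -0.83333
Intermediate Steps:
D(t) = 15/(2*t) (D(t) = 5*(6/t)/4 = 15/(2*t))
u(c) = 1/6
u(D(-1)) - T(1) = 1/6 - 1*1 = 1/6 - 1 = -5/6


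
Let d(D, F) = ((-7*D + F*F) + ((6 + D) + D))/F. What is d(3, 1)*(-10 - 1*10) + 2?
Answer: 162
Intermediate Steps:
d(D, F) = (6 + F² - 5*D)/F (d(D, F) = ((-7*D + F²) + (6 + 2*D))/F = ((F² - 7*D) + (6 + 2*D))/F = (6 + F² - 5*D)/F)
d(3, 1)*(-10 - 1*10) + 2 = ((6 + 1² - 5*3)/1)*(-10 - 1*10) + 2 = (1*(6 + 1 - 15))*(-10 - 10) + 2 = (1*(-8))*(-20) + 2 = -8*(-20) + 2 = 160 + 2 = 162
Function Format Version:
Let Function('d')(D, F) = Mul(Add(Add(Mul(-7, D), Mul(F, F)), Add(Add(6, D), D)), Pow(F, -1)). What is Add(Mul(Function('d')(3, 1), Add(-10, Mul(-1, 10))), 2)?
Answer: 162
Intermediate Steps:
Function('d')(D, F) = Mul(Pow(F, -1), Add(6, Pow(F, 2), Mul(-5, D))) (Function('d')(D, F) = Mul(Add(Add(Mul(-7, D), Pow(F, 2)), Add(6, Mul(2, D))), Pow(F, -1)) = Mul(Add(Add(Pow(F, 2), Mul(-7, D)), Add(6, Mul(2, D))), Pow(F, -1)) = Mul(Add(6, Pow(F, 2), Mul(-5, D)), Pow(F, -1)) = Mul(Pow(F, -1), Add(6, Pow(F, 2), Mul(-5, D))))
Add(Mul(Function('d')(3, 1), Add(-10, Mul(-1, 10))), 2) = Add(Mul(Mul(Pow(1, -1), Add(6, Pow(1, 2), Mul(-5, 3))), Add(-10, Mul(-1, 10))), 2) = Add(Mul(Mul(1, Add(6, 1, -15)), Add(-10, -10)), 2) = Add(Mul(Mul(1, -8), -20), 2) = Add(Mul(-8, -20), 2) = Add(160, 2) = 162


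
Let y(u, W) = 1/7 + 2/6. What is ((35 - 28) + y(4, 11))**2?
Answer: 24649/441 ≈ 55.893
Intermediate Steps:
y(u, W) = 10/21 (y(u, W) = 1*(1/7) + 2*(1/6) = 1/7 + 1/3 = 10/21)
((35 - 28) + y(4, 11))**2 = ((35 - 28) + 10/21)**2 = (7 + 10/21)**2 = (157/21)**2 = 24649/441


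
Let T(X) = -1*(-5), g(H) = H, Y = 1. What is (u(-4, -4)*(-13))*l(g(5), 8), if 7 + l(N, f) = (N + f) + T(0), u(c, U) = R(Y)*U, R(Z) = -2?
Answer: -1144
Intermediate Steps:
T(X) = 5
u(c, U) = -2*U
l(N, f) = -2 + N + f (l(N, f) = -7 + ((N + f) + 5) = -7 + (5 + N + f) = -2 + N + f)
(u(-4, -4)*(-13))*l(g(5), 8) = (-2*(-4)*(-13))*(-2 + 5 + 8) = (8*(-13))*11 = -104*11 = -1144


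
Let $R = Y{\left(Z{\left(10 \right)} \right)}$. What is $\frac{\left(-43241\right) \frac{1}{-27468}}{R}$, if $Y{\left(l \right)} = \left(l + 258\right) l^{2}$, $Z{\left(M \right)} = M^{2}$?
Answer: $\frac{43241}{98335440000} \approx 4.3973 \cdot 10^{-7}$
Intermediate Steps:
$Y{\left(l \right)} = l^{2} \left(258 + l\right)$ ($Y{\left(l \right)} = \left(258 + l\right) l^{2} = l^{2} \left(258 + l\right)$)
$R = 3580000$ ($R = \left(10^{2}\right)^{2} \left(258 + 10^{2}\right) = 100^{2} \left(258 + 100\right) = 10000 \cdot 358 = 3580000$)
$\frac{\left(-43241\right) \frac{1}{-27468}}{R} = \frac{\left(-43241\right) \frac{1}{-27468}}{3580000} = \left(-43241\right) \left(- \frac{1}{27468}\right) \frac{1}{3580000} = \frac{43241}{27468} \cdot \frac{1}{3580000} = \frac{43241}{98335440000}$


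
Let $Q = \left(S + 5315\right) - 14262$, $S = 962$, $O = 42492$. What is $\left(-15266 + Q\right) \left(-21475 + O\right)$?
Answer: $-488666267$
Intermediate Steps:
$Q = -7985$ ($Q = \left(962 + 5315\right) - 14262 = 6277 - 14262 = -7985$)
$\left(-15266 + Q\right) \left(-21475 + O\right) = \left(-15266 - 7985\right) \left(-21475 + 42492\right) = \left(-23251\right) 21017 = -488666267$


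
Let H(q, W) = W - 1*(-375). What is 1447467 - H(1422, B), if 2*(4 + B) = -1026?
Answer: 1447609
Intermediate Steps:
B = -517 (B = -4 + (1/2)*(-1026) = -4 - 513 = -517)
H(q, W) = 375 + W (H(q, W) = W + 375 = 375 + W)
1447467 - H(1422, B) = 1447467 - (375 - 517) = 1447467 - 1*(-142) = 1447467 + 142 = 1447609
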